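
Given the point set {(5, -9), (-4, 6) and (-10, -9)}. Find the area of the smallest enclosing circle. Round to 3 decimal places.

278.785

Call the three points A, B, C in the order given.
Side lengths²: AB² = 306, AC² = 225, BC² = 261.
Since AB² = 306 < 261 + 225 = 486, the triangle is acute, so the smallest enclosing circle is the circumcircle.
Circumcentre = (-2.5, -3.3), r² = 88.74.
Area = π·r² = π·88.74 ≈ 278.785.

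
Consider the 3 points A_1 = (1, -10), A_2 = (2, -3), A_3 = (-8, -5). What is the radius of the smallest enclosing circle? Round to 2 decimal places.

5.46

Side lengths²: A_1A_2² = 50, A_1A_3² = 106, A_2A_3² = 104.
Since A_1A_3² = 106 < 104 + 50 = 154, the triangle is acute, so the smallest enclosing circle is the circumcircle.
Circumcentre = (-89/34, -201/34), r² = 17225/578.
r = √(17225/578) ≈ 5.46.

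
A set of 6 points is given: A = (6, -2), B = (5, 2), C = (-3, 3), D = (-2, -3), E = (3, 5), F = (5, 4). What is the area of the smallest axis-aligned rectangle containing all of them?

x ranges over [-3, 6], width 9.
y ranges over [-3, 5], height 8.
Area = 9 × 8 = 72.

72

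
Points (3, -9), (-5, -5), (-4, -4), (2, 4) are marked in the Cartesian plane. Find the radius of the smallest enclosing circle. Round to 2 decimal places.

A smallest enclosing disk is always determined by at most three of the input points on its boundary.
The minimum enclosing circle is determined by three boundary points: (3, -9), (-5, -5), (2, 4).
Their circumcentre is (1.2, -2.6) with r² = 44.2.
The farthest remaining point (-4, -4) is at distance² 29 ≤ 44.2.
r = √(44.2) ≈ 6.65.

6.65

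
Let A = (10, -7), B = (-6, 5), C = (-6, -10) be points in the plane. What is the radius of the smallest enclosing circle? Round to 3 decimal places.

Side lengths²: AB² = 400, AC² = 265, BC² = 225.
Since AB² = 400 < 265 + 225 = 490, the triangle is acute, so the smallest enclosing circle is the circumcircle.
Circumcentre = (0.875, -2.5), r² = 103.515625.
r = √(103.515625) ≈ 10.174.

10.174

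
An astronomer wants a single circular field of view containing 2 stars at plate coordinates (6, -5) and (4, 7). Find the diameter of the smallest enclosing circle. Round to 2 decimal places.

The smallest circle enclosing two points has them as diameter endpoints.
Centre = midpoint = (5, 1); r² = |(6, -5)−(4, 7)|²/4 = 148/4 = 37.
Diameter = 2r = 2√37 ≈ 12.17.

12.17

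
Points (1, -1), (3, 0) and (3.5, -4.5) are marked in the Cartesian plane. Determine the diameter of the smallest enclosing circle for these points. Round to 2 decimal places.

Call the three points A, B, C in the order given.
Side lengths²: AB² = 5, AC² = 18.5, BC² = 20.5.
Since BC² = 20.5 < 18.5 + 5 = 23.5, the triangle is acute, so the smallest enclosing circle is the circumcircle.
Circumcentre = (55/19, -87/38), r² = 7585/1444.
Diameter = 2r = 2√(7585/1444) ≈ 4.58.

4.58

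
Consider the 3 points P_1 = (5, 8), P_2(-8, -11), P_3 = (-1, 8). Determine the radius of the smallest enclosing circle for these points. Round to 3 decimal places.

Side lengths²: P_1P_2² = 530, P_1P_3² = 36, P_2P_3² = 410.
Since P_1P_2² = 530 ≥ 410 + 36 = 446, the angle opposite P_1P_2 is not acute, so the smallest enclosing circle has P_1P_2 as diameter.
Centre = midpoint of P_1P_2 = (-1.5, -1.5), r² = 530/4 = 132.5.
r = √(132.5) ≈ 11.511.

11.511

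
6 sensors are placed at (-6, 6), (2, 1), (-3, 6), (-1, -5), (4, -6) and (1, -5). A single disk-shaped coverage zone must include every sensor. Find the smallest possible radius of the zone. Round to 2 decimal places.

A smallest enclosing disk is always determined by at most three of the input points on its boundary.
The farthest pair is (-6, 6)–(4, -6) with squared distance 244. The circle on this segment as diameter has centre (-1, 0) and r² = 244/4 = 61.
Check (2, 1): distance² to centre = 10 ≤ 61, so it lies inside.
All remaining points lie in this disk, and no smaller disk contains both endpoints, so this is the minimum enclosing circle.
r = √61 ≈ 7.81.

7.81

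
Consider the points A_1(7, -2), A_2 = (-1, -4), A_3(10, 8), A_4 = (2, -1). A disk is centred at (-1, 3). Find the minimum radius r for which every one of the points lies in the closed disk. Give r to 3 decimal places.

12.083

The required radius is the distance from (-1, 3) to the farthest point.
Squared distances: 89, 49, 146, 25.
Maximum is 146, attained at A_3.
r = √146 ≈ 12.083.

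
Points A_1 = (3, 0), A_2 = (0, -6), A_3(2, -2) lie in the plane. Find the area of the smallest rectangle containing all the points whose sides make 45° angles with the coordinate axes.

In coordinates u = x + y, v = x − y the rectangle is axis-aligned; the map (x,y)→(u,v) scales areas by 2.
u-values: 3, -6, 0; range = 3 − (-6) = 9.
v-values: 3, 6, 4; range = 6 − 3 = 3.
Area = (9 × 3) / 2 = 13.5.

13.5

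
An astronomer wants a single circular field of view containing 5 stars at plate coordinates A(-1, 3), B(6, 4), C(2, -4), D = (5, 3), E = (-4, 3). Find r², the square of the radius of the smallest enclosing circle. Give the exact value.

42925/1444

The minimum enclosing circle of a finite set is fixed by two of the points (as a diameter) or three (as a circumcircle).
The minimum enclosing circle is determined by three boundary points: B, C, E.
Their circumcentre is (23/19, 53/38) with r² = 42925/1444.
The farthest remaining point D is at distance² 24457/1444 ≤ 42925/1444.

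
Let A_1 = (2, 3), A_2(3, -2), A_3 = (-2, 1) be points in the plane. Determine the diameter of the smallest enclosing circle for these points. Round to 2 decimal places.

Side lengths²: A_1A_2² = 26, A_1A_3² = 20, A_2A_3² = 34.
Since A_2A_3² = 34 < 26 + 20 = 46, the triangle is acute, so the smallest enclosing circle is the circumcircle.
Circumcentre = (10/11, 2/11), r² = 1105/121.
Diameter = 2r = 2√(1105/121) ≈ 6.04.

6.04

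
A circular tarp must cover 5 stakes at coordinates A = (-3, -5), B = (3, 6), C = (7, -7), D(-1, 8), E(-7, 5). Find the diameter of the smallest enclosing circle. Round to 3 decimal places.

18.439

A smallest enclosing disk is always determined by at most three of the input points on its boundary.
The farthest pair is C–E with squared distance 340. The circle on this segment as diameter has centre (0, -1) and r² = 340/4 = 85.
Check A: distance² to centre = 25 ≤ 85, so it lies inside.
All remaining points lie in this disk, and no smaller disk contains both endpoints, so this is the minimum enclosing circle.
Diameter = 2r = 2√85 ≈ 18.439.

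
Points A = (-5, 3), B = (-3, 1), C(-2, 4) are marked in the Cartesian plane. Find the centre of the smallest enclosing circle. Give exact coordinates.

Side lengths²: AB² = 8, AC² = 10, BC² = 10.
Since BC² = 10 < 10 + 8 = 18, the triangle is acute, so the smallest enclosing circle is the circumcircle.
Circumcentre = (-3.25, 2.75), r² = 3.125.
Centre = (-3.25, 2.75).

(-3.25, 2.75)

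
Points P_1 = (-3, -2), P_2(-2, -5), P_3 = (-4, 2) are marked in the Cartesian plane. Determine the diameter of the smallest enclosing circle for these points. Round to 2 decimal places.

7.28

Side lengths²: P_1P_2² = 10, P_1P_3² = 17, P_2P_3² = 53.
Since P_2P_3² = 53 ≥ 17 + 10 = 27, the angle opposite P_2P_3 is not acute, so the smallest enclosing circle has P_2P_3 as diameter.
Centre = midpoint of P_2P_3 = (-3, -1.5), r² = 53/4 = 13.25.
Diameter = 2r = 2√(13.25) ≈ 7.28.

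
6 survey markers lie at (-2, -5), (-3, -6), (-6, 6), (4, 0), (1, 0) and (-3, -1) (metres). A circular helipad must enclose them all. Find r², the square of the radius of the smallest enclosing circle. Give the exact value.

42.5

A smallest enclosing disk is always determined by at most three of the input points on its boundary.
The minimum enclosing circle is determined by three boundary points: (-3, -6), (-6, 6), (4, 0).
Their circumcentre is (-2.5, 0.5) with r² = 42.5.
The farthest remaining point (-2, -5) is at distance² 30.5 ≤ 42.5.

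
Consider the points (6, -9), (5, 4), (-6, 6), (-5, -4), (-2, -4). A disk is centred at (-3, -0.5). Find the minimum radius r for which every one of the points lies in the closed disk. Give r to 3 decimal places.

The required radius is the distance from (-3, -0.5) to the farthest point.
Squared distances: 153.25, 84.25, 51.25, 16.25, 13.25.
Maximum is 153.25, attained at (6, -9).
r = √(153.25) ≈ 12.379.

12.379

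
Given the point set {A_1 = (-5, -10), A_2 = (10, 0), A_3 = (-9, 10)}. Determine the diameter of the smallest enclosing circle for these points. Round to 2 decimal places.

23.22

Side lengths²: A_1A_2² = 325, A_1A_3² = 416, A_2A_3² = 461.
Since A_2A_3² = 461 < 416 + 325 = 741, the triangle is acute, so the smallest enclosing circle is the circumcircle.
Circumcentre = (-53/34, 37/34), r² = 77909/578.
Diameter = 2r = 2√(77909/578) ≈ 23.22.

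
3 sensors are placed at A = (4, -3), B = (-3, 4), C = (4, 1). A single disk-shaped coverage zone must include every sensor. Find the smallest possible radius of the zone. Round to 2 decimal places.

Side lengths²: AB² = 98, AC² = 16, BC² = 58.
Since AB² = 98 ≥ 58 + 16 = 74, the angle opposite AB is not acute, so the smallest enclosing circle has AB as diameter.
Centre = midpoint of AB = (0.5, 0.5), r² = 98/4 = 24.5.
r = √(24.5) ≈ 4.95.

4.95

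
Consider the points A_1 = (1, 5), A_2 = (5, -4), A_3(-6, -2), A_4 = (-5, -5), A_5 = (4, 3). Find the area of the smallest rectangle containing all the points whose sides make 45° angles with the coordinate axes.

In coordinates u = x + y, v = x − y the rectangle is axis-aligned; the map (x,y)→(u,v) scales areas by 2.
u-values: 6, 1, -8, -10, 7; range = 7 − (-10) = 17.
v-values: -4, 9, -4, 0, 1; range = 9 − (-4) = 13.
Area = (17 × 13) / 2 = 110.5.

110.5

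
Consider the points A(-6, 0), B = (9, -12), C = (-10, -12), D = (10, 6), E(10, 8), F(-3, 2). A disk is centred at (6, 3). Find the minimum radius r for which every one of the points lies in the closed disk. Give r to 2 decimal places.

The required radius is the distance from (6, 3) to the farthest point.
Squared distances: 153, 234, 481, 25, 41, 82.
Maximum is 481, attained at C.
r = √481 ≈ 21.93.

21.93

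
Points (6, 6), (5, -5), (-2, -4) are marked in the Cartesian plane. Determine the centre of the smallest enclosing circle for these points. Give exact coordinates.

Call the three points A, B, C in the order given.
Side lengths²: AB² = 122, AC² = 164, BC² = 50.
Since AC² = 164 < 122 + 50 = 172, the triangle is acute, so the smallest enclosing circle is the circumcircle.
Circumcentre = (88/39, 31/39), r² = 62525/1521.
Centre = (88/39, 31/39).

(88/39, 31/39)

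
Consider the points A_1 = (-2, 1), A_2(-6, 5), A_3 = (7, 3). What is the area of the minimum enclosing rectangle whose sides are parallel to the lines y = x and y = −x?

82.5

In coordinates u = x + y, v = x − y the rectangle is axis-aligned; the map (x,y)→(u,v) scales areas by 2.
u-values: -1, -1, 10; range = 10 − (-1) = 11.
v-values: -3, -11, 4; range = 4 − (-11) = 15.
Area = (11 × 15) / 2 = 82.5.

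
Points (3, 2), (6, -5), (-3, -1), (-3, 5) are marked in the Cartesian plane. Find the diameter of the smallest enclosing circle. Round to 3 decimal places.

By Welzl's lemma the MEC is supported by two points (diametrically opposite) or three points (on a circumcircle).
The farthest pair is (6, -5)–(-3, 5) with squared distance 181. The circle on this segment as diameter has centre (1.5, 0) and r² = 181/4 = 45.25.
Check (3, 2): distance² to centre = 6.25 ≤ 45.25, so it lies inside.
All remaining points lie in this disk, and no smaller disk contains both endpoints, so this is the minimum enclosing circle.
Diameter = 2r = 2√(45.25) ≈ 13.454.

13.454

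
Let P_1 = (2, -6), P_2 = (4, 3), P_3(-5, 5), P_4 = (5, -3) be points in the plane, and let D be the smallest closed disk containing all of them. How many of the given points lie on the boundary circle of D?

By Welzl's lemma the MEC is supported by two points (diametrically opposite) or three points (on a circumcircle).
The minimum enclosing circle is determined by three boundary points: P_1, P_3, P_4.
Their circumcentre is (-8/9, -1/9) with r² = 3485/81.
The farthest remaining point P_2 is at distance² 2720/81 ≤ 3485/81.
The points at distance exactly r from the centre are P_1, P_3, P_4 — 3 points.

3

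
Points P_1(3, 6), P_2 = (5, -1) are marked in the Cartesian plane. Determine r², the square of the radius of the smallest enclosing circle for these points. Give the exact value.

13.25

The smallest circle enclosing two points has them as diameter endpoints.
Centre = midpoint = (4, 2.5); r² = |P_1P_2|²/4 = 53/4 = 13.25.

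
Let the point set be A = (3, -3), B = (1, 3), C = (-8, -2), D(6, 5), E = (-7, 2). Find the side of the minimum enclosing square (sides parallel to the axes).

The bounding box has width 14 and height 8.
An axis-aligned square enclosing the set must have side ≥ max(width, height).
So the minimum side is max(14, 8) = 14.

14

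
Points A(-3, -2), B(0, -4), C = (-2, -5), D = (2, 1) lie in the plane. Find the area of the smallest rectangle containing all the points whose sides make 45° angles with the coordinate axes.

25

In coordinates u = x + y, v = x − y the rectangle is axis-aligned; the map (x,y)→(u,v) scales areas by 2.
u-values: -5, -4, -7, 3; range = 3 − (-7) = 10.
v-values: -1, 4, 3, 1; range = 4 − (-1) = 5.
Area = (10 × 5) / 2 = 25.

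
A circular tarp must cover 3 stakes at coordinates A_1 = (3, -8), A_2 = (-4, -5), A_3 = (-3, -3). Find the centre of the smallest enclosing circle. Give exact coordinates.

Side lengths²: A_1A_2² = 58, A_1A_3² = 61, A_2A_3² = 5.
Since A_1A_3² = 61 < 58 + 5 = 63, the triangle is acute, so the smallest enclosing circle is the circumcircle.
Circumcentre = (-5/34, -193/34), r² = 8845/578.
Centre = (-5/34, -193/34).

(-5/34, -193/34)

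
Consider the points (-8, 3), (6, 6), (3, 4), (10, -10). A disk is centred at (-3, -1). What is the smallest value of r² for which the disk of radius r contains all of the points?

The required radius is the distance from (-3, -1) to the farthest point.
Squared distances: 41, 130, 61, 250.
Maximum is 250, attained at (10, -10).

250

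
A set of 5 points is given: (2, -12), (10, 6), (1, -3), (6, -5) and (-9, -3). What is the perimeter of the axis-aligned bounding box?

74

Width = max x − min x = 10 − (-9) = 19.
Height = max y − min y = 6 − (-12) = 18.
Perimeter = 2(19 + 18) = 74.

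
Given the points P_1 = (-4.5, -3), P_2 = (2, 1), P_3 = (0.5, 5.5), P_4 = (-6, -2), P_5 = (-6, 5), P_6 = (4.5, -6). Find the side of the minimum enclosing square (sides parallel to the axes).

11.5

The bounding box has width 10.5 and height 11.5.
An axis-aligned square enclosing the set must have side ≥ max(width, height).
So the minimum side is max(10.5, 11.5) = 11.5.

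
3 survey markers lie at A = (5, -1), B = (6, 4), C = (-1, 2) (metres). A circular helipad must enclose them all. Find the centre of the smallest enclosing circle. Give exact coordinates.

(61/22, 45/22)

Side lengths²: AB² = 26, AC² = 45, BC² = 53.
Since BC² = 53 < 45 + 26 = 71, the triangle is acute, so the smallest enclosing circle is the circumcircle.
Circumcentre = (61/22, 45/22), r² = 3445/242.
Centre = (61/22, 45/22).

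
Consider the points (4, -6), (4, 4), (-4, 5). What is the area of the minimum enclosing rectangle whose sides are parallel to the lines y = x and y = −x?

95

In coordinates u = x + y, v = x − y the rectangle is axis-aligned; the map (x,y)→(u,v) scales areas by 2.
u-values: -2, 8, 1; range = 8 − (-2) = 10.
v-values: 10, 0, -9; range = 10 − (-9) = 19.
Area = (10 × 19) / 2 = 95.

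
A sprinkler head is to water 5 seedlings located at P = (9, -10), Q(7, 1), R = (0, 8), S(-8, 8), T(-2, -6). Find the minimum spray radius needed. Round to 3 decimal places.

12.379

A smallest enclosing disk is always determined by at most three of the input points on its boundary.
The farthest pair is P–S with squared distance 613. The circle on this segment as diameter has centre (0.5, -1) and r² = 613/4 = 153.25.
Check Q: distance² to centre = 46.25 ≤ 153.25, so it lies inside.
All remaining points lie in this disk, and no smaller disk contains both endpoints, so this is the minimum enclosing circle.
r = √(153.25) ≈ 12.379.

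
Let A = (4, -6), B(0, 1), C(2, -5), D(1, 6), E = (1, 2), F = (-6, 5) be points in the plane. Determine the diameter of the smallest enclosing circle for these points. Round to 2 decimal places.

A smallest enclosing disk is always determined by at most three of the input points on its boundary.
The farthest pair is A–F with squared distance 221. The circle on this segment as diameter has centre (-1, -0.5) and r² = 221/4 = 55.25.
Check B: distance² to centre = 3.25 ≤ 55.25, so it lies inside.
All remaining points lie in this disk, and no smaller disk contains both endpoints, so this is the minimum enclosing circle.
Diameter = 2r = 2√(55.25) ≈ 14.87.

14.87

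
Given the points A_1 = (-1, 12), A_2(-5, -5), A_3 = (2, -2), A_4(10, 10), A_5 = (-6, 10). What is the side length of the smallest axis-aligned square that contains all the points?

The bounding box has width 16 and height 17.
An axis-aligned square enclosing the set must have side ≥ max(width, height).
So the minimum side is max(16, 17) = 17.

17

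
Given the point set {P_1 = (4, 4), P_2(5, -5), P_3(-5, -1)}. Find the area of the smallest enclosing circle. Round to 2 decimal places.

107.07

Side lengths²: P_1P_2² = 82, P_1P_3² = 106, P_2P_3² = 116.
Since P_2P_3² = 116 < 106 + 82 = 188, the triangle is acute, so the smallest enclosing circle is the circumcircle.
Circumcentre = (36/43, -39/43), r² = 63017/1849.
Area = π·r² = π·63017/1849 ≈ 107.07.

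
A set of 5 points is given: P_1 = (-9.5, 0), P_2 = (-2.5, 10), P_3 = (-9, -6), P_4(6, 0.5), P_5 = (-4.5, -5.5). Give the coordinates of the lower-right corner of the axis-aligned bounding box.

x-range [-9.5, 6], y-range [-6, 10].
The lower-right corner is (6, -6).

(6, -6)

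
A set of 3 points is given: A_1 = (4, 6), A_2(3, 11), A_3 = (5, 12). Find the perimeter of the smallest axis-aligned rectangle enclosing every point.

Width = max x − min x = 5 − 3 = 2.
Height = max y − min y = 12 − 6 = 6.
Perimeter = 2(2 + 6) = 16.

16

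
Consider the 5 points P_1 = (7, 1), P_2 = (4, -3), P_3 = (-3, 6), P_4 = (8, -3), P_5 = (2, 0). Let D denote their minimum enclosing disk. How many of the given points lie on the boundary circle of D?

The minimum enclosing circle of a finite set is fixed by two of the points (as a diameter) or three (as a circumcircle).
The farthest pair is P_3–P_4 with squared distance 202. The circle on this segment as diameter has centre (2.5, 1.5) and r² = 202/4 = 50.5.
Check P_1: distance² to centre = 20.5 ≤ 50.5, so it lies inside.
All remaining points lie in this disk, and no smaller disk contains both endpoints, so this is the minimum enclosing circle.
The points at distance exactly r from the centre are P_3, P_4 — 2 points.

2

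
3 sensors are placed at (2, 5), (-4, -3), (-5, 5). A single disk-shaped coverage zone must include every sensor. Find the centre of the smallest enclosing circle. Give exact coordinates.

Call the three points A, B, C in the order given.
Side lengths²: AB² = 100, AC² = 49, BC² = 65.
Since AB² = 100 < 65 + 49 = 114, the triangle is acute, so the smallest enclosing circle is the circumcircle.
Circumcentre = (-1.5, 1.375), r² = 25.390625.
Centre = (-1.5, 1.375).

(-1.5, 1.375)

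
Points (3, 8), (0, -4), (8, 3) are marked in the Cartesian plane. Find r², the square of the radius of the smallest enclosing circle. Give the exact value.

38.42

Call the three points A, B, C in the order given.
Side lengths²: AB² = 153, AC² = 50, BC² = 113.
Since AB² = 153 < 113 + 50 = 163, the triangle is acute, so the smallest enclosing circle is the circumcircle.
Circumcentre = (1.9, 1.9), r² = 38.42.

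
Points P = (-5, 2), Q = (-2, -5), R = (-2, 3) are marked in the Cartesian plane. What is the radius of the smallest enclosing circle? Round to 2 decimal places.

Side lengths²: PQ² = 58, PR² = 10, QR² = 64.
Since QR² = 64 < 58 + 10 = 68, the triangle is acute, so the smallest enclosing circle is the circumcircle.
Circumcentre = (-7/3, -1), r² = 145/9.
r = √(145/9) ≈ 4.01.

4.01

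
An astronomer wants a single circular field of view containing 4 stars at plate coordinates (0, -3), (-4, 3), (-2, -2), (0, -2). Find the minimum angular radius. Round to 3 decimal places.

The minimum enclosing circle of a finite set is fixed by two of the points (as a diameter) or three (as a circumcircle).
The farthest pair is (0, -3)–(-4, 3) with squared distance 52. The circle on this segment as diameter has centre (-2, 0) and r² = 52/4 = 13.
Check (-2, -2): distance² to centre = 4 ≤ 13, so it lies inside.
All remaining points lie in this disk, and no smaller disk contains both endpoints, so this is the minimum enclosing circle.
r = √13 ≈ 3.606.

3.606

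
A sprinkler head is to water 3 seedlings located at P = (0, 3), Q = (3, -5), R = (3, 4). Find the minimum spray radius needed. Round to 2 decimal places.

4.50

Side lengths²: PQ² = 73, PR² = 10, QR² = 81.
Since QR² = 81 < 73 + 10 = 83, the triangle is acute, so the smallest enclosing circle is the circumcircle.
Circumcentre = (17/6, -0.5), r² = 365/18.
r = √(365/18) ≈ 4.50.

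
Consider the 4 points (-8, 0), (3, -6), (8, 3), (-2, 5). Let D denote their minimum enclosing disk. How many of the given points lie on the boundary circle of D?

2

By Welzl's lemma the MEC is supported by two points (diametrically opposite) or three points (on a circumcircle).
The farthest pair is (-8, 0)–(8, 3) with squared distance 265. The circle on this segment as diameter has centre (0, 1.5) and r² = 265/4 = 66.25.
Check (3, -6): distance² to centre = 65.25 ≤ 66.25, so it lies inside.
All remaining points lie in this disk, and no smaller disk contains both endpoints, so this is the minimum enclosing circle.
The points at distance exactly r from the centre are (-8, 0), (8, 3) — 2 points.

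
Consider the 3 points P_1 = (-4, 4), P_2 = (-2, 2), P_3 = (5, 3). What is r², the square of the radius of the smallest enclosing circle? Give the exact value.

Side lengths²: P_1P_2² = 8, P_1P_3² = 82, P_2P_3² = 50.
Since P_1P_3² = 82 ≥ 50 + 8 = 58, the angle opposite P_1P_3 is not acute, so the smallest enclosing circle has P_1P_3 as diameter.
Centre = midpoint of P_1P_3 = (0.5, 3.5), r² = 82/4 = 20.5.

20.5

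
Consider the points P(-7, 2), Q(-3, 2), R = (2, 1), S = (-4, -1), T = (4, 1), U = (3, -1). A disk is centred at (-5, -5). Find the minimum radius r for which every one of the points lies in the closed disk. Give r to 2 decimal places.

10.82

The required radius is the distance from (-5, -5) to the farthest point.
Squared distances: 53, 53, 85, 17, 117, 80.
Maximum is 117, attained at T.
r = √117 ≈ 10.82.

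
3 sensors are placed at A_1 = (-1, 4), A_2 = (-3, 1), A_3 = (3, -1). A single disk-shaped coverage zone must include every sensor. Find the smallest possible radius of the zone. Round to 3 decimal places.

Side lengths²: A_1A_2² = 13, A_1A_3² = 41, A_2A_3² = 40.
Since A_1A_3² = 41 < 40 + 13 = 53, the triangle is acute, so the smallest enclosing circle is the circumcircle.
Circumcentre = (7/22, 21/22), r² = 2665/242.
r = √(2665/242) ≈ 3.318.

3.318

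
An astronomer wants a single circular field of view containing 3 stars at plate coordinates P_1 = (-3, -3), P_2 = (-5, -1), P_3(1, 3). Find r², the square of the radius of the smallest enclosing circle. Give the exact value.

Side lengths²: P_1P_2² = 8, P_1P_3² = 52, P_2P_3² = 52.
Since P_2P_3² = 52 < 52 + 8 = 60, the triangle is acute, so the smallest enclosing circle is the circumcircle.
Circumcentre = (-1.6, 0.4), r² = 13.52.

13.52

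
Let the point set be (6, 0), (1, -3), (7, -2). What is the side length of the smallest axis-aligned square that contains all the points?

6

The bounding box has width 6 and height 3.
An axis-aligned square enclosing the set must have side ≥ max(width, height).
So the minimum side is max(6, 3) = 6.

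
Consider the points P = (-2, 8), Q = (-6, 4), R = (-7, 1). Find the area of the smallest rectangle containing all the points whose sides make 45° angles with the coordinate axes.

In coordinates u = x + y, v = x − y the rectangle is axis-aligned; the map (x,y)→(u,v) scales areas by 2.
u-values: 6, -2, -6; range = 6 − (-6) = 12.
v-values: -10, -10, -8; range = -8 − (-10) = 2.
Area = (12 × 2) / 2 = 12.

12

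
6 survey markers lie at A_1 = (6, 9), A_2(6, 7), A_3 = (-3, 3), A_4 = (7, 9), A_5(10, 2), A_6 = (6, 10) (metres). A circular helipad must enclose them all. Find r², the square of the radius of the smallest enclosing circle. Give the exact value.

By Welzl's lemma the MEC is supported by two points (diametrically opposite) or three points (on a circumcircle).
The minimum enclosing circle is determined by three boundary points: A_3, A_5, A_6.
Their circumcentre is (3.6, 3.8) with r² = 44.2.
The farthest remaining point A_4 is at distance² 38.6 ≤ 44.2.

44.2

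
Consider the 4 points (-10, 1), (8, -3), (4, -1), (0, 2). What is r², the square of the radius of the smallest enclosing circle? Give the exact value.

85

By Welzl's lemma the MEC is supported by two points (diametrically opposite) or three points (on a circumcircle).
The farthest pair is (-10, 1)–(8, -3) with squared distance 340. The circle on this segment as diameter has centre (-1, -1) and r² = 340/4 = 85.
Check (4, -1): distance² to centre = 25 ≤ 85, so it lies inside.
All remaining points lie in this disk, and no smaller disk contains both endpoints, so this is the minimum enclosing circle.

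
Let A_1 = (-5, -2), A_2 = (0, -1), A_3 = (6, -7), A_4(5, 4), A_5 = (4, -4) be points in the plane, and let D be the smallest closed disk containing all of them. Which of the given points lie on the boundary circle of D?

A_1, A_3, A_4

By Welzl's lemma the MEC is supported by two points (diametrically opposite) or three points (on a circumcircle).
The minimum enclosing circle is determined by three boundary points: A_1, A_3, A_4.
Their circumcentre is (99/58, -107/58) with r² = 75701/1682.
The farthest remaining point A_5 is at distance² 16657/1682 ≤ 75701/1682.
The points at distance exactly r from the centre are A_1, A_3, A_4 — 3 points.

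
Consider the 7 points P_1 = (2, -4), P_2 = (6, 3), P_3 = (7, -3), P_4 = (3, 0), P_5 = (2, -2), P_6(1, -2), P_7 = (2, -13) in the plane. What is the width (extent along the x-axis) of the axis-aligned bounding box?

6

max x = 7, min x = 1, so width = 6.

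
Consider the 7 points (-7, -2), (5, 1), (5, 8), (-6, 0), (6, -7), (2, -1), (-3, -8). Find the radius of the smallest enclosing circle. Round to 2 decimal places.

8.94

A smallest enclosing disk is always determined by at most three of the input points on its boundary.
The farthest pair is (5, 8)–(-3, -8) with squared distance 320. The circle on this segment as diameter has centre (1, 0) and r² = 320/4 = 80.
Check (-7, -2): distance² to centre = 68 ≤ 80, so it lies inside.
All remaining points lie in this disk, and no smaller disk contains both endpoints, so this is the minimum enclosing circle.
r = √80 ≈ 8.94.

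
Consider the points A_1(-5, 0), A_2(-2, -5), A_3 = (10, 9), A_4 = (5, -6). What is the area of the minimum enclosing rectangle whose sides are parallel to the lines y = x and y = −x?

In coordinates u = x + y, v = x − y the rectangle is axis-aligned; the map (x,y)→(u,v) scales areas by 2.
u-values: -5, -7, 19, -1; range = 19 − (-7) = 26.
v-values: -5, 3, 1, 11; range = 11 − (-5) = 16.
Area = (26 × 16) / 2 = 208.

208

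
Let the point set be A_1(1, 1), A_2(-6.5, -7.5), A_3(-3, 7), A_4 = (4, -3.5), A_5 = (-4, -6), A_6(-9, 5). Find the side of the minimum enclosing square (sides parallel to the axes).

The bounding box has width 13 and height 14.5.
An axis-aligned square enclosing the set must have side ≥ max(width, height).
So the minimum side is max(13, 14.5) = 14.5.

14.5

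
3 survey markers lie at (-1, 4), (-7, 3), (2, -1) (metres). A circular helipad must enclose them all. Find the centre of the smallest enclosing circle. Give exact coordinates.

(-2.5, 1)

Call the three points A, B, C in the order given.
Side lengths²: AB² = 37, AC² = 34, BC² = 97.
Since BC² = 97 ≥ 37 + 34 = 71, the angle opposite BC is not acute, so the smallest enclosing circle has BC as diameter.
Centre = midpoint of BC = (-2.5, 1), r² = 97/4 = 24.25.
Centre = (-2.5, 1).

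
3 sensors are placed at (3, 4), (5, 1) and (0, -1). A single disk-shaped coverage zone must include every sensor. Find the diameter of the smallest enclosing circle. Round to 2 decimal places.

5.96

Call the three points A, B, C in the order given.
Side lengths²: AB² = 13, AC² = 34, BC² = 29.
Since AC² = 34 < 29 + 13 = 42, the triangle is acute, so the smallest enclosing circle is the circumcircle.
Circumcentre = (77/38, 45/38), r² = 6409/722.
Diameter = 2r = 2√(6409/722) ≈ 5.96.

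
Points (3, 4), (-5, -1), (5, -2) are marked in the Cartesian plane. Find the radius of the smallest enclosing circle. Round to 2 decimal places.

Call the three points A, B, C in the order given.
Side lengths²: AB² = 89, AC² = 40, BC² = 101.
Since BC² = 101 < 89 + 40 = 129, the triangle is acute, so the smallest enclosing circle is the circumcircle.
Circumcentre = (7/58, -17/58), r² = 44945/1682.
r = √(44945/1682) ≈ 5.17.

5.17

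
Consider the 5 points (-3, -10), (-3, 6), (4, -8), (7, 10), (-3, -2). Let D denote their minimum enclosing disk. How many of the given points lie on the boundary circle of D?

2

By Welzl's lemma the MEC is supported by two points (diametrically opposite) or three points (on a circumcircle).
The farthest pair is (-3, -10)–(7, 10) with squared distance 500. The circle on this segment as diameter has centre (2, 0) and r² = 500/4 = 125.
Check (-3, 6): distance² to centre = 61 ≤ 125, so it lies inside.
All remaining points lie in this disk, and no smaller disk contains both endpoints, so this is the minimum enclosing circle.
The points at distance exactly r from the centre are (-3, -10), (7, 10) — 2 points.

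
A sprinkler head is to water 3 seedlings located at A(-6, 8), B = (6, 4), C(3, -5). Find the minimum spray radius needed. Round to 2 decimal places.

Side lengths²: AB² = 160, AC² = 250, BC² = 90.
Since AC² = 250 ≥ 160 + 90 = 250, the angle opposite AC is not acute, so the smallest enclosing circle has AC as diameter.
Centre = midpoint of AC = (-1.5, 1.5), r² = 250/4 = 62.5.
r = √(62.5) ≈ 7.91.

7.91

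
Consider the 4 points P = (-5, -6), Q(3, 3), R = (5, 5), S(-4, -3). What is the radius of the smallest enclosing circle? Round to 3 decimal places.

A smallest enclosing disk is always determined by at most three of the input points on its boundary.
The farthest pair is P–R with squared distance 221. The circle on this segment as diameter has centre (0, -0.5) and r² = 221/4 = 55.25.
Check Q: distance² to centre = 21.25 ≤ 55.25, so it lies inside.
All remaining points lie in this disk, and no smaller disk contains both endpoints, so this is the minimum enclosing circle.
r = √(55.25) ≈ 7.433.

7.433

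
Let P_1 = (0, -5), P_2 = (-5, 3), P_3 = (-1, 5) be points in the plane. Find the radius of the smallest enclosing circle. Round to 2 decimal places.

5.05

Side lengths²: P_1P_2² = 89, P_1P_3² = 101, P_2P_3² = 20.
Since P_1P_3² = 101 < 89 + 20 = 109, the triangle is acute, so the smallest enclosing circle is the circumcircle.
Circumcentre = (-41/42, -1/21), r² = 44945/1764.
r = √(44945/1764) ≈ 5.05.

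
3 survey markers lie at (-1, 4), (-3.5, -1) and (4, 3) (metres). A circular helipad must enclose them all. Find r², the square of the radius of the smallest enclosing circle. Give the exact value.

18.0625

Call the three points A, B, C in the order given.
Side lengths²: AB² = 31.25, AC² = 26, BC² = 72.25.
Since BC² = 72.25 ≥ 31.25 + 26 = 57.25, the angle opposite BC is not acute, so the smallest enclosing circle has BC as diameter.
Centre = midpoint of BC = (0.25, 1), r² = 72.25/4 = 18.0625.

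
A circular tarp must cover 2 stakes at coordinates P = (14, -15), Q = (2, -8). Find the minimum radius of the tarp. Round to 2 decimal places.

6.95

The smallest circle enclosing two points has them as diameter endpoints.
Centre = midpoint = (8, -11.5); r² = |PQ|²/4 = 193/4 = 48.25.
r = √(48.25) ≈ 6.95.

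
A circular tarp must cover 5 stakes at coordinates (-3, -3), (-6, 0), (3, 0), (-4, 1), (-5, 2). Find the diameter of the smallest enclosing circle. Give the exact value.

9

The minimum enclosing circle of a finite set is fixed by two of the points (as a diameter) or three (as a circumcircle).
The farthest pair is (-6, 0)–(3, 0) with squared distance 81. The circle on this segment as diameter has centre (-1.5, 0) and r² = 81/4 = 20.25.
Check (-3, -3): distance² to centre = 11.25 ≤ 20.25, so it lies inside.
All remaining points lie in this disk, and no smaller disk contains both endpoints, so this is the minimum enclosing circle.
Diameter = 2r = 2√(20.25) = 9.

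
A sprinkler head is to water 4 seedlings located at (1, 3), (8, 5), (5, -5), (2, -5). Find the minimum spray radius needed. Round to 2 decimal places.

5.83

By Welzl's lemma the MEC is supported by two points (diametrically opposite) or three points (on a circumcircle).
The farthest pair is (8, 5)–(2, -5) with squared distance 136. The circle on this segment as diameter has centre (5, 0) and r² = 136/4 = 34.
Check (1, 3): distance² to centre = 25 ≤ 34, so it lies inside.
All remaining points lie in this disk, and no smaller disk contains both endpoints, so this is the minimum enclosing circle.
r = √34 ≈ 5.83.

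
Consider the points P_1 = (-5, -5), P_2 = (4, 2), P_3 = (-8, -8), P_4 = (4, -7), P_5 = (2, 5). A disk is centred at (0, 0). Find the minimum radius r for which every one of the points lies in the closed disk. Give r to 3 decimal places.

The required radius is the distance from (0, 0) to the farthest point.
Squared distances: 50, 20, 128, 65, 29.
Maximum is 128, attained at P_3.
r = √128 ≈ 11.314.

11.314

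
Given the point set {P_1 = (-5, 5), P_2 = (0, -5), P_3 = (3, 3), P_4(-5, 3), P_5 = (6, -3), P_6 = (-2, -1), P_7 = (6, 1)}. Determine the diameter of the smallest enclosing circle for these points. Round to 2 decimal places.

13.60

By Welzl's lemma the MEC is supported by two points (diametrically opposite) or three points (on a circumcircle).
The farthest pair is P_1–P_5 with squared distance 185. The circle on this segment as diameter has centre (0.5, 1) and r² = 185/4 = 46.25.
Check P_2: distance² to centre = 36.25 ≤ 46.25, so it lies inside.
All remaining points lie in this disk, and no smaller disk contains both endpoints, so this is the minimum enclosing circle.
Diameter = 2r = 2√(46.25) ≈ 13.60.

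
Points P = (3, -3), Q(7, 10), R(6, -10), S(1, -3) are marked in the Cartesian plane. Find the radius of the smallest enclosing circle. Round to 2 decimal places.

10.01

The minimum enclosing circle of a finite set is fixed by two of the points (as a diameter) or three (as a circumcircle).
The farthest pair is Q–R with squared distance 401. The circle on this segment as diameter has centre (6.5, 0) and r² = 401/4 = 100.25.
Check P: distance² to centre = 21.25 ≤ 100.25, so it lies inside.
All remaining points lie in this disk, and no smaller disk contains both endpoints, so this is the minimum enclosing circle.
r = √(100.25) ≈ 10.01.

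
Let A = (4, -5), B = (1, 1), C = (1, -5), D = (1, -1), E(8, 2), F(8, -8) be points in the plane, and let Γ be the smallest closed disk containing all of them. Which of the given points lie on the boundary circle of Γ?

B, E, F

The minimum enclosing circle is determined by three boundary points: B, E, F.
Their circumcentre is (36/7, -3) with r² = 1625/49.
The farthest remaining point C is at distance² 1037/49 ≤ 1625/49.
The points at distance exactly r from the centre are B, E, F — 3 points.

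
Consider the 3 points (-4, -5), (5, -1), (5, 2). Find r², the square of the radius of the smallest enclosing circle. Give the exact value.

32.5

Call the three points A, B, C in the order given.
Side lengths²: AB² = 97, AC² = 130, BC² = 9.
Since AC² = 130 ≥ 97 + 9 = 106, the angle opposite AC is not acute, so the smallest enclosing circle has AC as diameter.
Centre = midpoint of AC = (0.5, -1.5), r² = 130/4 = 32.5.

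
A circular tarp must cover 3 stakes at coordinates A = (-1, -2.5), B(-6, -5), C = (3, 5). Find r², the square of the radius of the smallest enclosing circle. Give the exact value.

Side lengths²: AB² = 31.25, AC² = 72.25, BC² = 181.
Since BC² = 181 ≥ 72.25 + 31.25 = 103.5, the angle opposite BC is not acute, so the smallest enclosing circle has BC as diameter.
Centre = midpoint of BC = (-1.5, 0), r² = 181/4 = 45.25.

45.25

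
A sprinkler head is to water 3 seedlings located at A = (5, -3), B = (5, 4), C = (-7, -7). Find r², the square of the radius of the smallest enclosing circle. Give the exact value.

66.25

Side lengths²: AB² = 49, AC² = 160, BC² = 265.
Since BC² = 265 ≥ 160 + 49 = 209, the angle opposite BC is not acute, so the smallest enclosing circle has BC as diameter.
Centre = midpoint of BC = (-1, -1.5), r² = 265/4 = 66.25.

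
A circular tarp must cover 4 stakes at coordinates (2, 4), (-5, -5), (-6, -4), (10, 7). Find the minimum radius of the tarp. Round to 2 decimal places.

9.71

By Welzl's lemma the MEC is supported by two points (diametrically opposite) or three points (on a circumcircle).
The farthest pair is (-6, -4)–(10, 7) with squared distance 377. The circle on this segment as diameter has centre (2, 1.5) and r² = 377/4 = 94.25.
Check (2, 4): distance² to centre = 6.25 ≤ 94.25, so it lies inside.
All remaining points lie in this disk, and no smaller disk contains both endpoints, so this is the minimum enclosing circle.
r = √(94.25) ≈ 9.71.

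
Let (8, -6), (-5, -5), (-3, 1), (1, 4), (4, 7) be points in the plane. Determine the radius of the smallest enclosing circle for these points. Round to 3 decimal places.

A smallest enclosing disk is always determined by at most three of the input points on its boundary.
The minimum enclosing circle is determined by three boundary points: (8, -6), (-5, -5), (4, 7).
Their circumcentre is (41/22, -17/22) with r² = 15725/242.
The farthest remaining point (-3, 1) is at distance² 6485/242 ≤ 15725/242.
r = √(15725/242) ≈ 8.061.

8.061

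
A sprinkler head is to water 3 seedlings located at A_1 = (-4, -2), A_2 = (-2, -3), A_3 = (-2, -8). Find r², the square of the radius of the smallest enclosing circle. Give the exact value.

Side lengths²: A_1A_2² = 5, A_1A_3² = 40, A_2A_3² = 25.
Since A_1A_3² = 40 ≥ 25 + 5 = 30, the angle opposite A_1A_3 is not acute, so the smallest enclosing circle has A_1A_3 as diameter.
Centre = midpoint of A_1A_3 = (-3, -5), r² = 40/4 = 10.

10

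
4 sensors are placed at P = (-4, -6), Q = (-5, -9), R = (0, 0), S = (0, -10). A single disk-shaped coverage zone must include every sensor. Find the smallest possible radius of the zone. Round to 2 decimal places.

5.25

The minimum enclosing circle of a finite set is fixed by two of the points (as a diameter) or three (as a circumcircle).
The minimum enclosing circle is determined by three boundary points: Q, R, S.
Their circumcentre is (-1.6, -5) with r² = 27.56.
The farthest remaining point P is at distance² 6.76 ≤ 27.56.
r = √(27.56) ≈ 5.25.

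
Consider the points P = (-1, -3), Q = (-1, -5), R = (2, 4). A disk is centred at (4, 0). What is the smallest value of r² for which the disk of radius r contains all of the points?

50

The required radius is the distance from (4, 0) to the farthest point.
Squared distances: 34, 50, 20.
Maximum is 50, attained at Q.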